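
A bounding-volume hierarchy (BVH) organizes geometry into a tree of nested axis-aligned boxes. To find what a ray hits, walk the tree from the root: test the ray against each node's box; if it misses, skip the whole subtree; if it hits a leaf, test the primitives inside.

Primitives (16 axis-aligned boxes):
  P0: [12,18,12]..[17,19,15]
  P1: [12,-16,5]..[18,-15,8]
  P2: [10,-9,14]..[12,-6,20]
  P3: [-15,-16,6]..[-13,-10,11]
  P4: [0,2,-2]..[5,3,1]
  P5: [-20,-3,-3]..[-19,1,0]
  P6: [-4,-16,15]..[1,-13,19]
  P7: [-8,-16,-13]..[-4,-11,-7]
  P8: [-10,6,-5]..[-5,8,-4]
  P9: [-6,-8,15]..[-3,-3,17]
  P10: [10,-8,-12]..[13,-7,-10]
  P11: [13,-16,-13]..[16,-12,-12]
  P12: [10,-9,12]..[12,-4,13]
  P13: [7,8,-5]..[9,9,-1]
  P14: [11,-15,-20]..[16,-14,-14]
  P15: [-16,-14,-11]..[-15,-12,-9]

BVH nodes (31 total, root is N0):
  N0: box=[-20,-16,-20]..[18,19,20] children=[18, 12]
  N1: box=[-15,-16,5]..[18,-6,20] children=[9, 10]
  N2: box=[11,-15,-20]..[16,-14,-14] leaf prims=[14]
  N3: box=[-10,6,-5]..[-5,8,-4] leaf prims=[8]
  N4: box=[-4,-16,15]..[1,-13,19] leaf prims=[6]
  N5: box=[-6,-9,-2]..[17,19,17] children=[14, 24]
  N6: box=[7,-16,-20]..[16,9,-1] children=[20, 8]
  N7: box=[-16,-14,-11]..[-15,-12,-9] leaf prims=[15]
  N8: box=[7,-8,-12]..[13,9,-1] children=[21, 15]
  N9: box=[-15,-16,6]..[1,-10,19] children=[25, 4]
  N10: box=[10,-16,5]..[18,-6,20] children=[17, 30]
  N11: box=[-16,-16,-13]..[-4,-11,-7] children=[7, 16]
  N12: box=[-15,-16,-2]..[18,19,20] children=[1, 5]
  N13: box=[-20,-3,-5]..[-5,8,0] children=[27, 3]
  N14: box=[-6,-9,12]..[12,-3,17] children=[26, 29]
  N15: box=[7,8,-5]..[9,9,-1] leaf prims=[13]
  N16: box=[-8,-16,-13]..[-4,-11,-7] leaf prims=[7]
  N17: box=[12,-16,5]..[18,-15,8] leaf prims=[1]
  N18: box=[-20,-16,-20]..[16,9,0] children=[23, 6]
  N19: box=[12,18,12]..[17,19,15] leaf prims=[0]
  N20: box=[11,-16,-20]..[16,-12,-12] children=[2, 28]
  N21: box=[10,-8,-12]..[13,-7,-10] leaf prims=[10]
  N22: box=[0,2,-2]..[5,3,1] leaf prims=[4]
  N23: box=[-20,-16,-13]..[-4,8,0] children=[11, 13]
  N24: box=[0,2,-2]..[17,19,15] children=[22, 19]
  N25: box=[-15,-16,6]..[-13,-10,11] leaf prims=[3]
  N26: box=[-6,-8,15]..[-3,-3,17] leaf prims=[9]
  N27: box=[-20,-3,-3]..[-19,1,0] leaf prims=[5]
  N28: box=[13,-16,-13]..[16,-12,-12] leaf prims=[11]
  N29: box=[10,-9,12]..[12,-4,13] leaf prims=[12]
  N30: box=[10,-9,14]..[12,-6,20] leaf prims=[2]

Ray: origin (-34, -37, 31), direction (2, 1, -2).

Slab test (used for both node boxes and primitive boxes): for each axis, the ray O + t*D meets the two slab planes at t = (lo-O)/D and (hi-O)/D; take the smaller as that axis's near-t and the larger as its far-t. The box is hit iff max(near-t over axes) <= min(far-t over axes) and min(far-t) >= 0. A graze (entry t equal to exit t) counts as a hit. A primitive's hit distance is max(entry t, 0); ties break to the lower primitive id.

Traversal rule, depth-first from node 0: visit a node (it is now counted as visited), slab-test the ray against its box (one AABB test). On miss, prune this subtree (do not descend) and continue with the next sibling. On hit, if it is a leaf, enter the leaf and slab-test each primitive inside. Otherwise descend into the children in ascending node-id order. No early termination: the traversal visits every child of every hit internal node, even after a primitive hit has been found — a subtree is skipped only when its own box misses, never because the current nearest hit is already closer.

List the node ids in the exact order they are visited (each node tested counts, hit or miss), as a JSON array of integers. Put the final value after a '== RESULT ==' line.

Traverse from the root:
N0 x:[7,26] y:[21,56] z:[11/2,51/2] -> hit [21,51/2], descend [12, 18]
  N12 x:[19/2,26] y:[21,56] z:[11/2,33/2] -> miss, prune
  N18 x:[7,25] y:[21,46] z:[31/2,51/2] -> hit [21,25], descend [6, 23]
    N6 x:[41/2,25] y:[21,46] z:[16,51/2] -> hit [21,25], descend [8, 20]
      N8 x:[41/2,47/2] y:[29,46] z:[16,43/2] -> miss, prune
      N20 x:[45/2,25] y:[21,25] z:[43/2,51/2] -> hit [45/2,25], descend [2, 28]
        N2 x:[45/2,25] y:[22,23] z:[45/2,51/2] -> hit [45/2,23] leaf, test {P14@t=45/2}
        N28 x:[47/2,25] y:[21,25] z:[43/2,22] -> miss, prune
    N23 x:[7,15] y:[21,45] z:[31/2,22] -> miss, prune

9 AABB tests over nodes [0, 12, 18, 6, 8, 20, 2, 28, 23]; 1 leaf entered; closest P14.

== RESULT ==
[0, 12, 18, 6, 8, 20, 2, 28, 23]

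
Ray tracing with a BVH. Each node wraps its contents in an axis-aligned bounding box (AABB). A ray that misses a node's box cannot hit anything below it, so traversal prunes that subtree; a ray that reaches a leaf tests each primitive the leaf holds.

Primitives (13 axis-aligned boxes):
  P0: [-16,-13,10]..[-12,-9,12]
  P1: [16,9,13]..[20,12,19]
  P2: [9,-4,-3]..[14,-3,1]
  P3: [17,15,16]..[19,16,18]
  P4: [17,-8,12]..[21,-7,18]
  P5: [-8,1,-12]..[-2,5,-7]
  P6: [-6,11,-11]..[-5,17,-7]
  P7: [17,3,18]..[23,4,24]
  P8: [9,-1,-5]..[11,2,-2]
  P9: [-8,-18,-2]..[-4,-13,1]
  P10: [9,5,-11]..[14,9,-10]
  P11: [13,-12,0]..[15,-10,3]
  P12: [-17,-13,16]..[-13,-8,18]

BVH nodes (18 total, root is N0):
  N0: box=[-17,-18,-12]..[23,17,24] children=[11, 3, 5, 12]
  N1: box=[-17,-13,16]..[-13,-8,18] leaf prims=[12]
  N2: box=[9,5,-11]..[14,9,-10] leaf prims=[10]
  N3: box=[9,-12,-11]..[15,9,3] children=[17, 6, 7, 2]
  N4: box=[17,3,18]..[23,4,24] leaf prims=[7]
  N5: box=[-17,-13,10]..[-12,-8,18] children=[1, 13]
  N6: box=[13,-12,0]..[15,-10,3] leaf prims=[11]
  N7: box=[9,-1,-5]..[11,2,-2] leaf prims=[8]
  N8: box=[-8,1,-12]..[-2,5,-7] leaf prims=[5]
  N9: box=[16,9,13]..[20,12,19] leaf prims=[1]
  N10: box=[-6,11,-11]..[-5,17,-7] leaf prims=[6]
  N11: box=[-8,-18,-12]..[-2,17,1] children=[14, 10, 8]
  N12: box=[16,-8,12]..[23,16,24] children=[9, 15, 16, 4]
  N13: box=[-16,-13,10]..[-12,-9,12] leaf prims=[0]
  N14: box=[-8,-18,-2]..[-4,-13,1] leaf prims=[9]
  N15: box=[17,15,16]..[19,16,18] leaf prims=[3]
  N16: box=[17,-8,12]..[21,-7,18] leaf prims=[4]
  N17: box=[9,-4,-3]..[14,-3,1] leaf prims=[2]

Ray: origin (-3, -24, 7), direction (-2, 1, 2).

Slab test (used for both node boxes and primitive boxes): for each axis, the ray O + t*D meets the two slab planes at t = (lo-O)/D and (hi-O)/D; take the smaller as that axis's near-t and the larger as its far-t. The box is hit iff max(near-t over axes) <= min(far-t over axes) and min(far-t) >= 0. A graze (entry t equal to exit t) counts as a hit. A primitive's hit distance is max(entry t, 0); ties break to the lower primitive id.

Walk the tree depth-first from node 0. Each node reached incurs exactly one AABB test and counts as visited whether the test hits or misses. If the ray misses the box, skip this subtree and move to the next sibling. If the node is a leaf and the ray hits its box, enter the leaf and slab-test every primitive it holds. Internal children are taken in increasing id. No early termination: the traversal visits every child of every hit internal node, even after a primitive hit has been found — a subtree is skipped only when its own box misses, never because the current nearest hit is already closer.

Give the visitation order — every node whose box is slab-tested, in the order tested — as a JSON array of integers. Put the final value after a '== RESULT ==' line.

Walk:
N0 x:[-13,7] y:[6,41] z:[-19/2,17/2] -> hit [6,7], descend [3, 5, 11, 12]
  N3 x:[-9,-6] y:[12,33] z:[-9,-2] -> miss, prune
  N5 x:[9/2,7] y:[11,16] z:[3/2,11/2] -> miss, prune
  N11 x:[-1/2,5/2] y:[6,41] z:[-19/2,-3] -> miss, prune
  N12 x:[-13,-19/2] y:[16,40] z:[5/2,17/2] -> miss, prune

Summary -> nodes [0, 3, 5, 11, 12]; box-tests=5; leaf-entries=0; first=miss

== RESULT ==
[0, 3, 5, 11, 12]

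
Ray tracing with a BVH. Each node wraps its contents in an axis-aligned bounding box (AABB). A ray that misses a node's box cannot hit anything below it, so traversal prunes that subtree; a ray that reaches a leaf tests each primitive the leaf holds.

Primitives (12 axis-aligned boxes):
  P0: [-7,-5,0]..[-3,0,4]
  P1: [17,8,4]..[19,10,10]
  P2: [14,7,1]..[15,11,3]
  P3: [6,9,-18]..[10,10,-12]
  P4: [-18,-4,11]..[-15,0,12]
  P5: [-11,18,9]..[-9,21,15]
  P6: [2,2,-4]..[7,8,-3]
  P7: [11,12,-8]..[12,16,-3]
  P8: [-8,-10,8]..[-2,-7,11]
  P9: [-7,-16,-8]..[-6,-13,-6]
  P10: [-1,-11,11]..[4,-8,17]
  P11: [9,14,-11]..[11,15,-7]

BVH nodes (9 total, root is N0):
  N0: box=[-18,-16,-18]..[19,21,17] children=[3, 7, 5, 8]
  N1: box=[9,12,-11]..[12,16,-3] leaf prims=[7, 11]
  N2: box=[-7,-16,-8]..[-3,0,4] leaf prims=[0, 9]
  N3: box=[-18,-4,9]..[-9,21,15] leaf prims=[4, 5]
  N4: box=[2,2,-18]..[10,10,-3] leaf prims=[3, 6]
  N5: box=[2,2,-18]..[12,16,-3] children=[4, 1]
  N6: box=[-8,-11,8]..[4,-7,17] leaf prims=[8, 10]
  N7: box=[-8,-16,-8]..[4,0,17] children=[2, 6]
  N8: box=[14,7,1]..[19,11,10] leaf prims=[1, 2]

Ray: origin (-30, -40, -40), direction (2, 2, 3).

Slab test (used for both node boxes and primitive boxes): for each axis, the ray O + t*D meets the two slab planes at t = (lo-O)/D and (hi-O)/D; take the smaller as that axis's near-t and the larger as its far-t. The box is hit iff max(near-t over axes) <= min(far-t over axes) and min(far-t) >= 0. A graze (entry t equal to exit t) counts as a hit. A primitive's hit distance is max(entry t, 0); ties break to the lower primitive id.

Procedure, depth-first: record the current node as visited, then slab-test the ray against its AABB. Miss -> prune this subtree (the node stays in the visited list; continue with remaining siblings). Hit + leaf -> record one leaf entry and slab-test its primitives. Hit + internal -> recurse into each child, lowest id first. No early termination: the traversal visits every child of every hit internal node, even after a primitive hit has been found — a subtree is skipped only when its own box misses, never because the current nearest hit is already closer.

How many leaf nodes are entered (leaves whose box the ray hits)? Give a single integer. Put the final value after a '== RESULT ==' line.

Trace the traversal:
N0 x:[6,49/2] y:[12,61/2] z:[22/3,19] -> hit [12,19], descend [3, 5, 7, 8]
  N3 x:[6,21/2] y:[18,61/2] z:[49/3,55/3] -> miss, prune
  N5 x:[16,21] y:[21,28] z:[22/3,37/3] -> miss, prune
  N7 x:[11,17] y:[12,20] z:[32/3,19] -> hit [12,17], descend [2, 6]
    N2 x:[23/2,27/2] y:[12,20] z:[32/3,44/3] -> hit [12,27/2] leaf, test {P0(miss), P9(miss)}
    N6 x:[11,17] y:[29/2,33/2] z:[16,19] -> hit [16,33/2] leaf, test {P8(miss), P10(miss)}
  N8 x:[22,49/2] y:[47/2,51/2] z:[41/3,50/3] -> miss, prune

Visited [0, 3, 5, 7, 2, 6, 8]. Tests: 7 box, 2 leaf. Nearest: miss.

== RESULT ==
2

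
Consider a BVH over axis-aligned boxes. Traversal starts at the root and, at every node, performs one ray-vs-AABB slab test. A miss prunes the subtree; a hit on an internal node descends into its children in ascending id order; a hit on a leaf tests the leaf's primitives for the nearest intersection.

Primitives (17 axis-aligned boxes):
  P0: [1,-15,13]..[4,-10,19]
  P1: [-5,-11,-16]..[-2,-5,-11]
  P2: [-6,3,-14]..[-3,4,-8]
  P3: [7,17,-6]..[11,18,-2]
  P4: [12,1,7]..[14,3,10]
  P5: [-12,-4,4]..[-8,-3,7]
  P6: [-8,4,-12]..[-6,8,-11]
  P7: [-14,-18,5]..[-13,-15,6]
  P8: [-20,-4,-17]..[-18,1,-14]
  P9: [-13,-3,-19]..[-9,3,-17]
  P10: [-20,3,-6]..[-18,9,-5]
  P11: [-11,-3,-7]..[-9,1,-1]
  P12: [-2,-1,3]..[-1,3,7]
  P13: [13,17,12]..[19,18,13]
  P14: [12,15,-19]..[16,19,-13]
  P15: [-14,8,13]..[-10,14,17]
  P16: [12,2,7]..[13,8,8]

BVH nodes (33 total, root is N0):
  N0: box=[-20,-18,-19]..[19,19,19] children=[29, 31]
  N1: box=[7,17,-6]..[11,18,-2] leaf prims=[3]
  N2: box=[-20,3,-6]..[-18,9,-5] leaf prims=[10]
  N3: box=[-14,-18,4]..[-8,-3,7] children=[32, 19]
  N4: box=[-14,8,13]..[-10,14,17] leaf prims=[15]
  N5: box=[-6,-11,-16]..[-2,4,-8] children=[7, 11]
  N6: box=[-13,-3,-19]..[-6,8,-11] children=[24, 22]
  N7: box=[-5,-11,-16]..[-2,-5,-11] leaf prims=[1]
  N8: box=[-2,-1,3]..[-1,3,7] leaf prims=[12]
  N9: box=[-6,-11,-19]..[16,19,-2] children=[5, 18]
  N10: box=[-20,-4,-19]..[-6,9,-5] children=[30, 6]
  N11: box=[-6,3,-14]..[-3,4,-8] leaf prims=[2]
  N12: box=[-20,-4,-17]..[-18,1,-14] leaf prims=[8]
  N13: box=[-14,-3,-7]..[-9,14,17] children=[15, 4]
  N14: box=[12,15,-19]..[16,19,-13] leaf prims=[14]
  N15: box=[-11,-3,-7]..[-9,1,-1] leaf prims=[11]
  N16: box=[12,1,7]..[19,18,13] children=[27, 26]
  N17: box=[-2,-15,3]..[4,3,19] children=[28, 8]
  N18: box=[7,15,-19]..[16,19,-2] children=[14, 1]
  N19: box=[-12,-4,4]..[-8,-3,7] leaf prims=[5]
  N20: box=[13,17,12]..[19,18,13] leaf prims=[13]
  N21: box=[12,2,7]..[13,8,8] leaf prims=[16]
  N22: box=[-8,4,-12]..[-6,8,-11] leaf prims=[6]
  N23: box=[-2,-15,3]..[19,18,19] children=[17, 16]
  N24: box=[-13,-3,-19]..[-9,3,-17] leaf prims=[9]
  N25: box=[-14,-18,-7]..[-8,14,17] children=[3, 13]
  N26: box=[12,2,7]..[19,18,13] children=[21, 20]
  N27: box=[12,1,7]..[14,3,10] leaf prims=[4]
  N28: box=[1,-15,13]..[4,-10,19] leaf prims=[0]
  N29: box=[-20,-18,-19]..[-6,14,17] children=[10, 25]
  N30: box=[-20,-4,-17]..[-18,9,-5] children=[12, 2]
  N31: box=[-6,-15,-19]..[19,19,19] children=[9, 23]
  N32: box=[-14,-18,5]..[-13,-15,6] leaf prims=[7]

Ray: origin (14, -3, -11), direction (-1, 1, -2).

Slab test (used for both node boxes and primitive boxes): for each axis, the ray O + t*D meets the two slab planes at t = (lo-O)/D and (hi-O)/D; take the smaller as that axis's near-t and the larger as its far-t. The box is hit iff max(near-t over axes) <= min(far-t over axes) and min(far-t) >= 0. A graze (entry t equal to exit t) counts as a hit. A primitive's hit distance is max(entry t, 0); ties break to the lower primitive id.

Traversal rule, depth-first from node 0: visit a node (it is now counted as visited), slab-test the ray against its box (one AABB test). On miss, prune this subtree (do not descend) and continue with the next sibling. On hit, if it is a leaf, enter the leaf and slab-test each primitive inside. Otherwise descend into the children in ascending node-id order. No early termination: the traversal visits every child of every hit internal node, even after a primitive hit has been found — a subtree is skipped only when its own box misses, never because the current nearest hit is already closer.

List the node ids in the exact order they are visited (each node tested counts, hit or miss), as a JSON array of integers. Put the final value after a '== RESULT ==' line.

Traverse from the root:
N0 x:[-5,34] y:[-15,22] z:[-15,4] -> hit [-5,4], descend [29, 31]
  N29 x:[20,34] y:[-15,17] z:[-14,4] -> miss, prune
  N31 x:[-5,20] y:[-12,22] z:[-15,4] -> hit [-5,4], descend [9, 23]
    N9 x:[-2,20] y:[-8,22] z:[-9/2,4] -> hit [-2,4], descend [5, 18]
      N5 x:[16,20] y:[-8,7] z:[-3/2,5/2] -> miss, prune
      N18 x:[-2,7] y:[18,22] z:[-9/2,4] -> miss, prune
    N23 x:[-5,16] y:[-12,21] z:[-15,-7] -> miss, prune

order=[0, 29, 31, 9, 5, 18, 23]  |boxes|=7  |leaves|=0  hit=miss

== RESULT ==
[0, 29, 31, 9, 5, 18, 23]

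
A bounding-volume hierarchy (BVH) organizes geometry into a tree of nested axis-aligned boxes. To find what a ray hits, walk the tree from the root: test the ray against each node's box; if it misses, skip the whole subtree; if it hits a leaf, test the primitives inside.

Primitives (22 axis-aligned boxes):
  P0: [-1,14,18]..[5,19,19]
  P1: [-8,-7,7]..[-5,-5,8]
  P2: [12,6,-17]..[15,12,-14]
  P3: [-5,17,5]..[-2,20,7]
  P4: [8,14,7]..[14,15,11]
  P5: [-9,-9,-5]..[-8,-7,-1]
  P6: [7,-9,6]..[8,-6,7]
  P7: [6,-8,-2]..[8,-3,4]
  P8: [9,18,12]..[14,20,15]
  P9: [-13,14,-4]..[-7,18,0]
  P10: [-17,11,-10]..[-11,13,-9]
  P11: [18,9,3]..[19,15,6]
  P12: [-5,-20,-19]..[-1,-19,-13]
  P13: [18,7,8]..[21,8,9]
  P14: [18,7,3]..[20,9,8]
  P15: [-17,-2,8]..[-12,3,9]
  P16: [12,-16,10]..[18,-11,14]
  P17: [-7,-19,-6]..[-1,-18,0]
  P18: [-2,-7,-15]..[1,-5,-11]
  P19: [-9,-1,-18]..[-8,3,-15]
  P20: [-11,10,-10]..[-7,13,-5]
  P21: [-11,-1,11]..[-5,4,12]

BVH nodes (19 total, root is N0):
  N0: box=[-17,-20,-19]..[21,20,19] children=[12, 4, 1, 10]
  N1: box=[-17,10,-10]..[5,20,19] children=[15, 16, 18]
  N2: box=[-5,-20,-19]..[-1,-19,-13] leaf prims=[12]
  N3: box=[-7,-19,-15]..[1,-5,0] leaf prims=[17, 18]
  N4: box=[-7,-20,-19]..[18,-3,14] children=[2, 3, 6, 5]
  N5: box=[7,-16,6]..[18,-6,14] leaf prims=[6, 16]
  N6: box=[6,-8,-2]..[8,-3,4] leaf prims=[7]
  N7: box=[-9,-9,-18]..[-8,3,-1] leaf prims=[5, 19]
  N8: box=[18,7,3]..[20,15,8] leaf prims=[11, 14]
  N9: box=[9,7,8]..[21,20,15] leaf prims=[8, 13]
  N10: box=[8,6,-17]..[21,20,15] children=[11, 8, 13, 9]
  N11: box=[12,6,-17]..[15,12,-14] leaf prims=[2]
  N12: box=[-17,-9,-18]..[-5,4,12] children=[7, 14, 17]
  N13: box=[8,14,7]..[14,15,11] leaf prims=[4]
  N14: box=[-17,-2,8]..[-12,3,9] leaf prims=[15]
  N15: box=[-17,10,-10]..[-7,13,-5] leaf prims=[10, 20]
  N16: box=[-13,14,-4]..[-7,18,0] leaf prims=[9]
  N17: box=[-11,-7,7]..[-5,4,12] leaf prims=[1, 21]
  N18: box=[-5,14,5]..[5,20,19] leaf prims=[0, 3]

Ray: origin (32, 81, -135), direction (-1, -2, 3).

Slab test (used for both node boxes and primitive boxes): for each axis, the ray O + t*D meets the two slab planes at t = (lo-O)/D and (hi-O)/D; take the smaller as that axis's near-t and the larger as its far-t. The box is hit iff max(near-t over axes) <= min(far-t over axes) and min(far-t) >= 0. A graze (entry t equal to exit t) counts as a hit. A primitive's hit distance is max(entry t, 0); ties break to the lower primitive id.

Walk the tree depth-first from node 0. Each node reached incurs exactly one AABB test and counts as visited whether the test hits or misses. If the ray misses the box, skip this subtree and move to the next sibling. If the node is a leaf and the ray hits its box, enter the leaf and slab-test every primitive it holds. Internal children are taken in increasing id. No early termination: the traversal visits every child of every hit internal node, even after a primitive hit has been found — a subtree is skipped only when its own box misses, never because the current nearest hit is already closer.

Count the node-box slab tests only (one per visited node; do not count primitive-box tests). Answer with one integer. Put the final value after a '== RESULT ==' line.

Walk:
N0 x:[11,49] y:[61/2,101/2] z:[116/3,154/3] -> hit [116/3,49], descend [1, 4, 10, 12]
  N1 x:[27,49] y:[61/2,71/2] z:[125/3,154/3] -> miss, prune
  N4 x:[14,39] y:[42,101/2] z:[116/3,149/3] -> miss, prune
  N10 x:[11,24] y:[61/2,75/2] z:[118/3,50] -> miss, prune
  N12 x:[37,49] y:[77/2,45] z:[39,49] -> hit [39,45], descend [7, 14, 17]
    N7 x:[40,41] y:[39,45] z:[39,134/3] -> hit [40,41] leaf, test {P5(miss), P19@t=40}
    N14 x:[44,49] y:[39,83/2] z:[143/3,48] -> miss, prune
    N17 x:[37,43] y:[77/2,44] z:[142/3,49] -> miss, prune

order=[0, 1, 4, 10, 12, 7, 14, 17]  |boxes|=8  |leaves|=1  hit=P19

== RESULT ==
8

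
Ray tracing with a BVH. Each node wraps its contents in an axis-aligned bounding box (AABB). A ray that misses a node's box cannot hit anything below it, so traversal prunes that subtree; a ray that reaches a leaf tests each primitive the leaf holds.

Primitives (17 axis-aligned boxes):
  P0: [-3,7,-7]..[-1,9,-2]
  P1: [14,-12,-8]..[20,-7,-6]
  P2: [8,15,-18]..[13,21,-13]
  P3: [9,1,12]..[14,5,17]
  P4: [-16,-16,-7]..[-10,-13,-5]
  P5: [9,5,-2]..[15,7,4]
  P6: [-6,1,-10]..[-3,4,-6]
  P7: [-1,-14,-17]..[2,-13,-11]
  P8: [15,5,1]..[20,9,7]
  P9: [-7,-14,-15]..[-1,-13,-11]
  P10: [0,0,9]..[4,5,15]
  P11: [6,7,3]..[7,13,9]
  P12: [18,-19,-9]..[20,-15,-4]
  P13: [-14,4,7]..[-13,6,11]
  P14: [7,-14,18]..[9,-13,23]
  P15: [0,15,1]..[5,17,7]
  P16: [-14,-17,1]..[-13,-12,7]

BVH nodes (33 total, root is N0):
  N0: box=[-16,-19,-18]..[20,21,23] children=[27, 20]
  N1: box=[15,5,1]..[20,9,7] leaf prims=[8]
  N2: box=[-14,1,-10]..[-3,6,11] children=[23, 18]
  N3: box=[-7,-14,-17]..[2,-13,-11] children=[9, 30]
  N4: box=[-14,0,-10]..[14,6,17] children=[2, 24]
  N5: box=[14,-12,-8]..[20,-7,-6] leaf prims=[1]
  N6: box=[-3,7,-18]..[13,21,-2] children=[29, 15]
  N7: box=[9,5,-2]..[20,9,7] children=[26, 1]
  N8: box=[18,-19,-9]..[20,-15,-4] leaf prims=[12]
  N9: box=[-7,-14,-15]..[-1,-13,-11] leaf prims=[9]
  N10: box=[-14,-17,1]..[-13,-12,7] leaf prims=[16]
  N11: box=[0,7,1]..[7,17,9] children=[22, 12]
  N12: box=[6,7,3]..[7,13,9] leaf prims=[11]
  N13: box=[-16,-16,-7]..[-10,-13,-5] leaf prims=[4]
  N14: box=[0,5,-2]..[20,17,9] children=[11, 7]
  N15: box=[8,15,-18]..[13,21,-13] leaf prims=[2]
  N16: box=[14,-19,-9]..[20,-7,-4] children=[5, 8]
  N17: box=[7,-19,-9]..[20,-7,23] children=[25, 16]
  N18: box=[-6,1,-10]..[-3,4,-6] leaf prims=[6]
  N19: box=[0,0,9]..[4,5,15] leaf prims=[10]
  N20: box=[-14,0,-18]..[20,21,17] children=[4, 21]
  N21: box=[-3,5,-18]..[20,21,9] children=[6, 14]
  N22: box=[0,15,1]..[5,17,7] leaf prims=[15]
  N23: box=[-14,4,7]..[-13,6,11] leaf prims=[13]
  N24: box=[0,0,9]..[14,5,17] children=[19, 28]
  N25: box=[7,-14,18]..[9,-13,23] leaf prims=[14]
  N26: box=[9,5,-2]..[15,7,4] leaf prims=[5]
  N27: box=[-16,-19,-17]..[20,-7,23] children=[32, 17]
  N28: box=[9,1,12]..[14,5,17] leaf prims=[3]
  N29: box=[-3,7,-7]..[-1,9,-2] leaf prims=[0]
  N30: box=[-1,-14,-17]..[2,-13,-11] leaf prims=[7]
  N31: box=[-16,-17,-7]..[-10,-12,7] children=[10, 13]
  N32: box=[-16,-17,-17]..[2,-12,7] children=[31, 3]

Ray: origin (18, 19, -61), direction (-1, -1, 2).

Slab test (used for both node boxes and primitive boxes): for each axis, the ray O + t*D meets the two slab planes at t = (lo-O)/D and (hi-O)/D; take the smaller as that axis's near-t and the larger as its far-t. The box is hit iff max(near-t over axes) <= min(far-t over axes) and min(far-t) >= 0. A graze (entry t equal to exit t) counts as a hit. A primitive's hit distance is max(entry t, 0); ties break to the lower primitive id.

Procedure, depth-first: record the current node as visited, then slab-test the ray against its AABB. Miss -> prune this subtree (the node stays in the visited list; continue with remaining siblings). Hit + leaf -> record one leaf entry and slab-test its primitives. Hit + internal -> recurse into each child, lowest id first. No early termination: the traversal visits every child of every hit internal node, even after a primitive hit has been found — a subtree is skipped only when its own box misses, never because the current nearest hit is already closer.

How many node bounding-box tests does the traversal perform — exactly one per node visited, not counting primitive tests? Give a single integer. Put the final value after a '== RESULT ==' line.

Trace the traversal:
N0 x:[-2,34] y:[-2,38] z:[43/2,42] -> hit [43/2,34], descend [20, 27]
  N20 x:[-2,32] y:[-2,19] z:[43/2,39] -> miss, prune
  N27 x:[-2,34] y:[26,38] z:[22,42] -> hit [26,34], descend [17, 32]
    N17 x:[-2,11] y:[26,38] z:[26,42] -> miss, prune
    N32 x:[16,34] y:[31,36] z:[22,34] -> hit [31,34], descend [3, 31]
      N3 x:[16,25] y:[32,33] z:[22,25] -> miss, prune
      N31 x:[28,34] y:[31,36] z:[27,34] -> hit [31,34], descend [10, 13]
        N10 x:[31,32] y:[31,36] z:[31,34] -> hit [31,32] leaf, test {P16@t=31}
        N13 x:[28,34] y:[32,35] z:[27,28] -> miss, prune

Visited [0, 20, 27, 17, 32, 3, 31, 10, 13]. Tests: 9 box, 1 leaf. Nearest: P16.

== RESULT ==
9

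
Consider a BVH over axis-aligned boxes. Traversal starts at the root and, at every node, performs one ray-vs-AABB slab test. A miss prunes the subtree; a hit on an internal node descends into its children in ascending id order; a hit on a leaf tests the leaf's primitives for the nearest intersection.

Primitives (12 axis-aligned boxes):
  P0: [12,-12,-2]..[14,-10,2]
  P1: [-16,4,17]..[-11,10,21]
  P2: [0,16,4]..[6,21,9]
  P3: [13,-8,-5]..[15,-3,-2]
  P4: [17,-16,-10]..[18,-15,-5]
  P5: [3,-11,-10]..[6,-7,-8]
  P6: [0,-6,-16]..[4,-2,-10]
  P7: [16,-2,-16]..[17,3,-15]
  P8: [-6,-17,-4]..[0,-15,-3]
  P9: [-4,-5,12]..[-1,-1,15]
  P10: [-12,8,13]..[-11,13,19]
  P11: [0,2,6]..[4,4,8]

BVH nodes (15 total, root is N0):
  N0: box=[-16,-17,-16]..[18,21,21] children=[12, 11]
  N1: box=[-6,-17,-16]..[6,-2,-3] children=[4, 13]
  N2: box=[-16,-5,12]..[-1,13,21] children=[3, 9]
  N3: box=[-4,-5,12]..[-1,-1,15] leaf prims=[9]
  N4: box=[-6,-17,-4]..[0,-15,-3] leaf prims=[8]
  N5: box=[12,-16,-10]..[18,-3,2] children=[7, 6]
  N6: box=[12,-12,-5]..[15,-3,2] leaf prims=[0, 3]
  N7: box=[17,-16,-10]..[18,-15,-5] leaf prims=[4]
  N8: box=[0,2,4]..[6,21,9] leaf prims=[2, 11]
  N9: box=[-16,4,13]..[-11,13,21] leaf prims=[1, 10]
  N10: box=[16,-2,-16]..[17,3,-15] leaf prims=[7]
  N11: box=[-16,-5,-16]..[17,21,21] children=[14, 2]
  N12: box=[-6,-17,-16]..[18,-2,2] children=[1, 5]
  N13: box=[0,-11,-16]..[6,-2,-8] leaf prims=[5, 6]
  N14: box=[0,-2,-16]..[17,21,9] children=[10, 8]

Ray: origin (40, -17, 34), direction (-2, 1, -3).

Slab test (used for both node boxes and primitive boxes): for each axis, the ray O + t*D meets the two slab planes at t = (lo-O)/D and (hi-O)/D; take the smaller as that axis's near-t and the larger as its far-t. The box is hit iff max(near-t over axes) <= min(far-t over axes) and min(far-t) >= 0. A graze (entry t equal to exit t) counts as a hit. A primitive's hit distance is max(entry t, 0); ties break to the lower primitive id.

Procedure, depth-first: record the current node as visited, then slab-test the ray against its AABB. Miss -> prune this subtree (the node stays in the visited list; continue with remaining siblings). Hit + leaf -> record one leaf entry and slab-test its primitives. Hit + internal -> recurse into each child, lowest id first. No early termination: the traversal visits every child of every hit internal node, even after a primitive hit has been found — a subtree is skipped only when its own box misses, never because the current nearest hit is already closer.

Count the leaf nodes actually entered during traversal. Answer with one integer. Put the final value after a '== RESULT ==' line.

Walk:
N0 x:[11,28] y:[0,38] z:[13/3,50/3] -> hit [11,50/3], descend [11, 12]
  N11 x:[23/2,28] y:[12,38] z:[13/3,50/3] -> hit [12,50/3], descend [2, 14]
    N2 x:[41/2,28] y:[12,30] z:[13/3,22/3] -> miss, prune
    N14 x:[23/2,20] y:[15,38] z:[25/3,50/3] -> hit [15,50/3], descend [8, 10]
      N8 x:[17,20] y:[19,38] z:[25/3,10] -> miss, prune
      N10 x:[23/2,12] y:[15,20] z:[49/3,50/3] -> miss, prune
  N12 x:[11,23] y:[0,15] z:[32/3,50/3] -> hit [11,15], descend [1, 5]
    N1 x:[17,23] y:[0,15] z:[37/3,50/3] -> miss, prune
    N5 x:[11,14] y:[1,14] z:[32/3,44/3] -> hit [11,14], descend [6, 7]
      N6 x:[25/2,14] y:[5,14] z:[32/3,13] -> hit [25/2,13] leaf, test {P0(miss), P3@t=25/2}
      N7 x:[11,23/2] y:[1,2] z:[13,44/3] -> miss, prune

order=[0, 11, 2, 14, 8, 10, 12, 1, 5, 6, 7]  |boxes|=11  |leaves|=1  hit=P3

== RESULT ==
1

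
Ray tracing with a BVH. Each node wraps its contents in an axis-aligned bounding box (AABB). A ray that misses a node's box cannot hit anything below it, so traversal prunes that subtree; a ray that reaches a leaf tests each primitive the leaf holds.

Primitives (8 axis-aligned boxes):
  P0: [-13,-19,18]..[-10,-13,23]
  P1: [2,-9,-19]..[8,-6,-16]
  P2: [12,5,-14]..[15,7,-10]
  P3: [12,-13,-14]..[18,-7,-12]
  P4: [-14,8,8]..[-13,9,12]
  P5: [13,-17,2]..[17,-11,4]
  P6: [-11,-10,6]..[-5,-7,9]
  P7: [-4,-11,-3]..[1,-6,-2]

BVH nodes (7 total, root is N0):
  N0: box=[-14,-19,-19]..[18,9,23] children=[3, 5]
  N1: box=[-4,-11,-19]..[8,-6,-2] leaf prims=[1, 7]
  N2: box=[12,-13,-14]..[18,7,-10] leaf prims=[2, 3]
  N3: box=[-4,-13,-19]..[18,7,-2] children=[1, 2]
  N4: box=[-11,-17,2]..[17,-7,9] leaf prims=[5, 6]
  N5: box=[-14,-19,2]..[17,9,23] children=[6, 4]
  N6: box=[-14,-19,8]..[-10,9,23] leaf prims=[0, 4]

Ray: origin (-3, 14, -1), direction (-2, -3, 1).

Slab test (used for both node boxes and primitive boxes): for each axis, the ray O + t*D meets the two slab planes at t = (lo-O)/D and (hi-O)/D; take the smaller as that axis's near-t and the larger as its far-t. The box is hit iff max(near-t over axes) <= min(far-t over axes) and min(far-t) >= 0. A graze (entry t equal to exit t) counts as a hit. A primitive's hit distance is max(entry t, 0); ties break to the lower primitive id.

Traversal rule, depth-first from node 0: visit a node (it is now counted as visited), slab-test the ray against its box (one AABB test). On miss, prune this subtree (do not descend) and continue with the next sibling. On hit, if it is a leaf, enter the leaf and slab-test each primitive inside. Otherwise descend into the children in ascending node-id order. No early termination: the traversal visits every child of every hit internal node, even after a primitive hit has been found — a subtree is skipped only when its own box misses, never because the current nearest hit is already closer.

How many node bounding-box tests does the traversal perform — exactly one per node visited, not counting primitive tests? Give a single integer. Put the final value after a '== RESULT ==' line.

Walk:
N0 x:[-21/2,11/2] y:[5/3,11] z:[-18,24] -> hit [5/3,11/2], descend [3, 5]
  N3 x:[-21/2,1/2] y:[7/3,9] z:[-18,-1] -> miss, prune
  N5 x:[-10,11/2] y:[5/3,11] z:[3,24] -> hit [3,11/2], descend [4, 6]
    N4 x:[-10,4] y:[7,31/3] z:[3,10] -> miss, prune
    N6 x:[7/2,11/2] y:[5/3,11] z:[9,24] -> miss, prune

5 AABB tests over nodes [0, 3, 5, 4, 6]; 0 leaves entered; closest miss.

== RESULT ==
5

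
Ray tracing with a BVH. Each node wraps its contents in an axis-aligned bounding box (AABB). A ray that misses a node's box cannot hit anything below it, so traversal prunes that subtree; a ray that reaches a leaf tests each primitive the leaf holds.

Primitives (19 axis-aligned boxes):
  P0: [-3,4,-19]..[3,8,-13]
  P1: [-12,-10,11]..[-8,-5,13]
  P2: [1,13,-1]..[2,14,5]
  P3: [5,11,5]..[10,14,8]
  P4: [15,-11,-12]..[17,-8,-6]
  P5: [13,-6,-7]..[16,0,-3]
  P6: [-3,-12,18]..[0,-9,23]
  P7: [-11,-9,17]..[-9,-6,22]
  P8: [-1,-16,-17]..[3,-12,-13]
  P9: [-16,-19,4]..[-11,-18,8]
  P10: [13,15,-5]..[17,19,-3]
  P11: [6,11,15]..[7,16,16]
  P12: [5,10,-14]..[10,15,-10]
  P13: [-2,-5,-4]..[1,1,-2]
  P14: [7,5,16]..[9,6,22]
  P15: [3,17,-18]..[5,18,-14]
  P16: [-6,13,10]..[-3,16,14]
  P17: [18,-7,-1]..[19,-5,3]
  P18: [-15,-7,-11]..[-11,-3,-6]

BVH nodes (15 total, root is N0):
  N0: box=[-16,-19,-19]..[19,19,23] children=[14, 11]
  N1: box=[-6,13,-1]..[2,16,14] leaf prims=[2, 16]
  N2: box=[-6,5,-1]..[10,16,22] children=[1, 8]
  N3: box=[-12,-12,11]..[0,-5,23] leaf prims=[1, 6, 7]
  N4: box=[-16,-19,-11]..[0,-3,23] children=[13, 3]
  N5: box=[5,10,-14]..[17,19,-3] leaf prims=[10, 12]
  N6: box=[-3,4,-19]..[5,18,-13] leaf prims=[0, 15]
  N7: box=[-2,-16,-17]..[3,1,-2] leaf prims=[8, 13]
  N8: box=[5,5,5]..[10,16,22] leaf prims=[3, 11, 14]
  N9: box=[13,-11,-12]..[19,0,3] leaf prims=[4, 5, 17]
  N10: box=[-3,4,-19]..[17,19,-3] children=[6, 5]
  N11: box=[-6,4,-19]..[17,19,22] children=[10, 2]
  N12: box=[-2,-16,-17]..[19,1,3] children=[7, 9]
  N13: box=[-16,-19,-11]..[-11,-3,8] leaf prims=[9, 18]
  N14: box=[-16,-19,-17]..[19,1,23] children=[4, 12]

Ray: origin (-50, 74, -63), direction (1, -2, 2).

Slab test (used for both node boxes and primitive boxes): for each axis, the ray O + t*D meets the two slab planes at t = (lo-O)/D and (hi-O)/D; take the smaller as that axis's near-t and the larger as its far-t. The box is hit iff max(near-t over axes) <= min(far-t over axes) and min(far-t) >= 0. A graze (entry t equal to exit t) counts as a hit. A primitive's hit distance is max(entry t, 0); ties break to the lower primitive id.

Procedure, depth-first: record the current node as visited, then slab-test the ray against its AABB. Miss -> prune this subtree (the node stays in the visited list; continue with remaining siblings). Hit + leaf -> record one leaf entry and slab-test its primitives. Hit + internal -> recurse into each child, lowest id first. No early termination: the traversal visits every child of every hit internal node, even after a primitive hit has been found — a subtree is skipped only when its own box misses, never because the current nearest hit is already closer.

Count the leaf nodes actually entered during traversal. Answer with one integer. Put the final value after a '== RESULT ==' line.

Trace the traversal:
N0 x:[34,69] y:[55/2,93/2] z:[22,43] -> hit [34,43], descend [11, 14]
  N11 x:[44,67] y:[55/2,35] z:[22,85/2] -> miss, prune
  N14 x:[34,69] y:[73/2,93/2] z:[23,43] -> hit [73/2,43], descend [4, 12]
    N4 x:[34,50] y:[77/2,93/2] z:[26,43] -> hit [77/2,43], descend [3, 13]
      N3 x:[38,50] y:[79/2,43] z:[37,43] -> hit [79/2,43] leaf, test {P1(miss), P6(miss), P7@t=40}
      N13 x:[34,39] y:[77/2,93/2] z:[26,71/2] -> miss, prune
    N12 x:[48,69] y:[73/2,45] z:[23,33] -> miss, prune

Summary -> nodes [0, 11, 14, 4, 3, 13, 12]; box-tests=7; leaf-entries=1; first=P7

== RESULT ==
1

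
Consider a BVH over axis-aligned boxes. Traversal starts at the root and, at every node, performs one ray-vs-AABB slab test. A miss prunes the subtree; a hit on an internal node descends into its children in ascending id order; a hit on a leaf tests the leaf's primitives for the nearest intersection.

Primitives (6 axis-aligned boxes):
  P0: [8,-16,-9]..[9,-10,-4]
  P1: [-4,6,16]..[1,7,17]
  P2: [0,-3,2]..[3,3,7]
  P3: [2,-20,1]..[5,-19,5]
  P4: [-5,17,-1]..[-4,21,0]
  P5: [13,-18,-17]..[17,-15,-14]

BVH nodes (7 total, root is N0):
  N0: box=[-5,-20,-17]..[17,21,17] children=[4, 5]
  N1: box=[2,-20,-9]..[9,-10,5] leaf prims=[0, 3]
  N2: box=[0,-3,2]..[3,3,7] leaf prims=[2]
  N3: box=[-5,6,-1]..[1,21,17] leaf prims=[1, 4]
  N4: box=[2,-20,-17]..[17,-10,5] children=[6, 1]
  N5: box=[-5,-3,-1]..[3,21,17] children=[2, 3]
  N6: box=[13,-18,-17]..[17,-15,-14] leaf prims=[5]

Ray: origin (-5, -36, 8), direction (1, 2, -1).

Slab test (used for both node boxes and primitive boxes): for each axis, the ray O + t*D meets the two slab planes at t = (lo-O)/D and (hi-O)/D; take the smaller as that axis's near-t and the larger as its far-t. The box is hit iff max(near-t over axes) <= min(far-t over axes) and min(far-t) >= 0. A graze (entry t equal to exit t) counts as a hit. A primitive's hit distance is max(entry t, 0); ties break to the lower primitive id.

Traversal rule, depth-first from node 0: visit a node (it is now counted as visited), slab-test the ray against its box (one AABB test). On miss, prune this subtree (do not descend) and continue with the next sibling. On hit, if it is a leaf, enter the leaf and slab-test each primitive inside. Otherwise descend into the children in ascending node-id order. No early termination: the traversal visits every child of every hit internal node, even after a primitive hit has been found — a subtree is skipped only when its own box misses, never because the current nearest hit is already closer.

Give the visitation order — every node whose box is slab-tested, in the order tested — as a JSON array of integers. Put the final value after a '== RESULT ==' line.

Traverse from the root:
N0 x:[0,22] y:[8,57/2] z:[-9,25] -> hit [8,22], descend [4, 5]
  N4 x:[7,22] y:[8,13] z:[3,25] -> hit [8,13], descend [1, 6]
    N1 x:[7,14] y:[8,13] z:[3,17] -> hit [8,13] leaf, test {P0@t=13, P3(miss)}
    N6 x:[18,22] y:[9,21/2] z:[22,25] -> miss, prune
  N5 x:[0,8] y:[33/2,57/2] z:[-9,9] -> miss, prune

5 AABB tests over nodes [0, 4, 1, 6, 5]; 1 leaf entered; closest P0.

== RESULT ==
[0, 4, 1, 6, 5]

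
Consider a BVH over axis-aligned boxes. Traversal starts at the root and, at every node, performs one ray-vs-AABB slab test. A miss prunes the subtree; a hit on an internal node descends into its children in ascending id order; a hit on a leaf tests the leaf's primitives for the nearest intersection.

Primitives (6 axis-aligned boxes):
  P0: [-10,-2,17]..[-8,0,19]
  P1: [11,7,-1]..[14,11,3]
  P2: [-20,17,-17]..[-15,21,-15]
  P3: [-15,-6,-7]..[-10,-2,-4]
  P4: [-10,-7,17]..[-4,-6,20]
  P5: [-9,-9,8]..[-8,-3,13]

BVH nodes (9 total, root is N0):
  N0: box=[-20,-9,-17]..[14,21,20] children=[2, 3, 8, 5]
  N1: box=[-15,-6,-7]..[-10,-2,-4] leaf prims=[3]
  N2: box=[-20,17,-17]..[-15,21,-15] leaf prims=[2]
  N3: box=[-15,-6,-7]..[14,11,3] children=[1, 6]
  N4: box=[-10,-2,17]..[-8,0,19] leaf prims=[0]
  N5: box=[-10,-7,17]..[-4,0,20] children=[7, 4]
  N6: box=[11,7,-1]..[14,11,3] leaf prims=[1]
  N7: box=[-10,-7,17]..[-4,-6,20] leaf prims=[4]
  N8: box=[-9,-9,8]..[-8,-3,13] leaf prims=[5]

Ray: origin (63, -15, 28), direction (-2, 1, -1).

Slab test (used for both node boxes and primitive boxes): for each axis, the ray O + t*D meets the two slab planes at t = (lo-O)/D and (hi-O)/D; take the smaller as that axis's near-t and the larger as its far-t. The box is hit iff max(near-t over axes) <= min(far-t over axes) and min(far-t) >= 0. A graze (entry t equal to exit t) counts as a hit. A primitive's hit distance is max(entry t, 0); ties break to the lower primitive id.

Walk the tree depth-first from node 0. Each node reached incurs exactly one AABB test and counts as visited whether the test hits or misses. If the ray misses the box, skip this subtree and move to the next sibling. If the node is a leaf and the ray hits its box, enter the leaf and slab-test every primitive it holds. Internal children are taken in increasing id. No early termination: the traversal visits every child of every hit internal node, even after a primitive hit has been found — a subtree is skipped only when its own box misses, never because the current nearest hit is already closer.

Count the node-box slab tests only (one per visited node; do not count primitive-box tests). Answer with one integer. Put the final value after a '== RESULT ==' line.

Traverse from the root:
N0 x:[49/2,83/2] y:[6,36] z:[8,45] -> hit [49/2,36], descend [2, 3, 5, 8]
  N2 x:[39,83/2] y:[32,36] z:[43,45] -> miss, prune
  N3 x:[49/2,39] y:[9,26] z:[25,35] -> hit [25,26], descend [1, 6]
    N1 x:[73/2,39] y:[9,13] z:[32,35] -> miss, prune
    N6 x:[49/2,26] y:[22,26] z:[25,29] -> hit [25,26] leaf, test {P1@t=25}
  N5 x:[67/2,73/2] y:[8,15] z:[8,11] -> miss, prune
  N8 x:[71/2,36] y:[6,12] z:[15,20] -> miss, prune

7 AABB tests over nodes [0, 2, 3, 1, 6, 5, 8]; 1 leaf entered; closest P1.

== RESULT ==
7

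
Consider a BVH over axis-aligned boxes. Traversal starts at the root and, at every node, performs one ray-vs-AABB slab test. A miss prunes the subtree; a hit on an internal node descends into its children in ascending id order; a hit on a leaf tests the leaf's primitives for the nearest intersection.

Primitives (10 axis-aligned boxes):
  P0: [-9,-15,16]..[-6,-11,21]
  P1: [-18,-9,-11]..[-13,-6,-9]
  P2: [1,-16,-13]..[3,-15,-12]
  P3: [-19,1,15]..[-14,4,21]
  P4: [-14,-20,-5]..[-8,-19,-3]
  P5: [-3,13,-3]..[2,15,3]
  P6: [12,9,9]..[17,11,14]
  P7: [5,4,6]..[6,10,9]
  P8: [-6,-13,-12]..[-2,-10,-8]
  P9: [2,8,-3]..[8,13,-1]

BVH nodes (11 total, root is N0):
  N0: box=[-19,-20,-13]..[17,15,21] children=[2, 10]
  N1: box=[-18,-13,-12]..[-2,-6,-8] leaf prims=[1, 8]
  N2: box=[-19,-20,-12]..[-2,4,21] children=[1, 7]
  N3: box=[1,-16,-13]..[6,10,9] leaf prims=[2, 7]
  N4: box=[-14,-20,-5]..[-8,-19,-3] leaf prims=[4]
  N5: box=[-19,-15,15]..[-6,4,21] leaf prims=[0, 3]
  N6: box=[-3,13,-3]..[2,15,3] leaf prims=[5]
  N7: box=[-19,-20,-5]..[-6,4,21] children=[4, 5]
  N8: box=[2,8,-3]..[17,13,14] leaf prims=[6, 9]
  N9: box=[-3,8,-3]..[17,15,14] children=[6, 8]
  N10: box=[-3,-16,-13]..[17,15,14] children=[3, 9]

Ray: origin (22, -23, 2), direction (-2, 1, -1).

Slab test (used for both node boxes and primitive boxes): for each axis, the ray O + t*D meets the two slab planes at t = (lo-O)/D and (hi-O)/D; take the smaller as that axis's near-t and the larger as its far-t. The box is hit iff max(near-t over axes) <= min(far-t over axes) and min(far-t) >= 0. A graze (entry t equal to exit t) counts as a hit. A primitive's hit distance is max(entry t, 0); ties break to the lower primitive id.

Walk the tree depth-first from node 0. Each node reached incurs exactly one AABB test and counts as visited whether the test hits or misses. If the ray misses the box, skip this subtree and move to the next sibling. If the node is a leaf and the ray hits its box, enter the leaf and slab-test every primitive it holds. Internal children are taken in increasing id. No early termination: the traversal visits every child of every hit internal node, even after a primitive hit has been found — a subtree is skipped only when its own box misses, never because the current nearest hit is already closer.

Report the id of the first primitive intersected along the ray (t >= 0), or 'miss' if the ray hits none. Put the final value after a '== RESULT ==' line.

Traverse from the root:
N0 x:[5/2,41/2] y:[3,38] z:[-19,15] -> hit [3,15], descend [2, 10]
  N2 x:[12,41/2] y:[3,27] z:[-19,14] -> hit [12,14], descend [1, 7]
    N1 x:[12,20] y:[10,17] z:[10,14] -> hit [12,14] leaf, test {P1(miss), P8@t=12}
    N7 x:[14,41/2] y:[3,27] z:[-19,7] -> miss, prune
  N10 x:[5/2,25/2] y:[7,38] z:[-12,15] -> hit [7,25/2], descend [3, 9]
    N3 x:[8,21/2] y:[7,33] z:[-7,15] -> hit [8,21/2] leaf, test {P2(miss), P7(miss)}
    N9 x:[5/2,25/2] y:[31,38] z:[-12,5] -> miss, prune

order=[0, 2, 1, 7, 10, 3, 9]  |boxes|=7  |leaves|=2  hit=P8

== RESULT ==
8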